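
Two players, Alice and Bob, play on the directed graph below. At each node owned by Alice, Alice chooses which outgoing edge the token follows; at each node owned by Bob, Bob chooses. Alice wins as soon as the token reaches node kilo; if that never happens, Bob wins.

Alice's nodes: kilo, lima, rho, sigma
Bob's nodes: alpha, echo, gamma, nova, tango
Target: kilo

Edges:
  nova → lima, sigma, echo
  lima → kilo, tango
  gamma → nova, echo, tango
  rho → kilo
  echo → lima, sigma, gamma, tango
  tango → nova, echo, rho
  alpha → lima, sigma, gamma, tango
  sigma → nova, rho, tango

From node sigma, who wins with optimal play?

Alice

A0 = {kilo}
A1: add {lima, rho} — lima (Alice) has lima→kilo; rho (Alice) has rho→kilo.
A2: add {sigma} — sigma (Alice) has sigma→rho.
A3 = A2; e.g. nova (Bob) can still go to echo. Fixed point.
sigma ∈ A2, so Alice can force the target.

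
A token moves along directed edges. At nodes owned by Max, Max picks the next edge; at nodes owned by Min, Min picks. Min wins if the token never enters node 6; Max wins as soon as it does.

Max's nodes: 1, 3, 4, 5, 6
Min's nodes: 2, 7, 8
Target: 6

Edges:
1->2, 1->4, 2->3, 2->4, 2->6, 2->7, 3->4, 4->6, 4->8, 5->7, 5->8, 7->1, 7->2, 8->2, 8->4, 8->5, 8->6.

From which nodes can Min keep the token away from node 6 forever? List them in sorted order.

2, 5, 7, 8

A0 = {6}
A1: add {4} — 4 (Max) has 4→6.
A2: add {1, 3} — 1 (Max) has 1→4; 3 (Max) has 3→4.
A3 = A2; e.g. 2 (Min) can still go to 7. Fixed point.
Max's attractor = {1, 3, 4, 6}; Min avoids the target exactly from the complement.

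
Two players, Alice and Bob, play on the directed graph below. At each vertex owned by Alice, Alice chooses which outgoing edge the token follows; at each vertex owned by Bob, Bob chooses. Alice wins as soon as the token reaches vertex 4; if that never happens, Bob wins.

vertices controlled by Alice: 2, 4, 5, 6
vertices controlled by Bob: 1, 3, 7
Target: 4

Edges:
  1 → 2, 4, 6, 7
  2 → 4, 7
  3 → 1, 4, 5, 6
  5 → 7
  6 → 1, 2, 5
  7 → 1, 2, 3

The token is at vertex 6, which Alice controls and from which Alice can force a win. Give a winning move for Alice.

A0 = {4}
A1: add {2} — 2 (Alice) has 2→4.
A2: add {6} — 6 (Alice) has 6→2.
A3 = A2; e.g. 1 (Bob) can still go to 7. Fixed point.
From 6, successor 2 is in the attractor (rank 1); the other successors 1, 5 are not.

2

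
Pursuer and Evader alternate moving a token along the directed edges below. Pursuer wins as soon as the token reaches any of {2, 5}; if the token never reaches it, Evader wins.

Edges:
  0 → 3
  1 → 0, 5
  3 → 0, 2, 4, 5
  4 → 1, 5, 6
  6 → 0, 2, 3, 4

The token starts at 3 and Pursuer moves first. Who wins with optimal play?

Track states (vertex, player-to-move).
A0 = {(2,Pursuer), (2,Evader), (5,Pursuer), (5,Evader)}
A1: add {(1,Pursuer), (3,Pursuer), (4,Pursuer), (6,Pursuer)}.
(3,Pursuer) ∈ A1 ⇒ Pursuer forces the target.

Pursuer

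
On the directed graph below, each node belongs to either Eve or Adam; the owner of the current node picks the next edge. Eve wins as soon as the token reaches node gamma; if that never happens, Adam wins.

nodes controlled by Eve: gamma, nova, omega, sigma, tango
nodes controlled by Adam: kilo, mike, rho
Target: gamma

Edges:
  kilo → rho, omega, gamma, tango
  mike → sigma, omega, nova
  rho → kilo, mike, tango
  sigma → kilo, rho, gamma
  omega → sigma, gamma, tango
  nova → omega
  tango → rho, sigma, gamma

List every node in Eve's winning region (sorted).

gamma, mike, nova, omega, sigma, tango

A0 = {gamma}
A1: add {omega, sigma, tango} — sigma (Eve) has sigma→gamma; omega (Eve) has omega→gamma; tango (Eve) has tango→gamma.
A2: add {nova} — nova (Eve) has nova→omega.
A3: add {mike} — mike (Adam): all of {sigma, omega, nova} already in.
A4 = A3; e.g. kilo (Adam) can still go to rho. Fixed point.
Eve's winning region = {gamma, mike, nova, omega, sigma, tango}.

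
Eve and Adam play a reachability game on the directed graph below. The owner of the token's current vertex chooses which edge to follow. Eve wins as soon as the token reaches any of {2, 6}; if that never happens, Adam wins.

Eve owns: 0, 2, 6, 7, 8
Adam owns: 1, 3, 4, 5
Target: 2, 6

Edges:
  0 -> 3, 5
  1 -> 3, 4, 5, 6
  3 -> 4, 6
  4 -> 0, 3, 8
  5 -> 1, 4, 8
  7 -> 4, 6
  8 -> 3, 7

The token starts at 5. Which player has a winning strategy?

A0 = {2, 6}
A1: add {7} — 7 (Eve) has 7→6.
A2: add {8} — 8 (Eve) has 8→7.
A3 = A2; e.g. 0 (Eve) has no edge into A2. Fixed point.
5 never enters the attractor, so Adam can avoid the target forever.

Adam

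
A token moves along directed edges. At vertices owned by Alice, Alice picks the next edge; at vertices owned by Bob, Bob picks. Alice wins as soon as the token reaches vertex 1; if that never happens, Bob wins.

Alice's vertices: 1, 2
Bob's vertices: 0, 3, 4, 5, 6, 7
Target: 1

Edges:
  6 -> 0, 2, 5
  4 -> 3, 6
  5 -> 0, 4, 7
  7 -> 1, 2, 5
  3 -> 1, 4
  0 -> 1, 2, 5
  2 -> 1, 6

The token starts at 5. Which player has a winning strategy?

A0 = {1}
A1: add {2} — 2 (Alice) has 2→1.
A2 = A1; e.g. 0 (Bob) can still go to 5. Fixed point.
5 never enters the attractor, so Bob can avoid the target forever.

Bob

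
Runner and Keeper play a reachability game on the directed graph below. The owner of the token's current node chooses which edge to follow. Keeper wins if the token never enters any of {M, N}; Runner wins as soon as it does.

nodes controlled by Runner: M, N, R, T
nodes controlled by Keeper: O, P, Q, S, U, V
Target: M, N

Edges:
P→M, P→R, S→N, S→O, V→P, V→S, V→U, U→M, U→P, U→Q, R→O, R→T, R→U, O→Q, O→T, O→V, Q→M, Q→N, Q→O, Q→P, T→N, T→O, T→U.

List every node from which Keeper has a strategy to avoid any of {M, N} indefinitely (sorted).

A0 = {M, N}
A1: add {T} — T (Runner) has T→N.
A2: add {R} — R (Runner) has R→T.
A3: add {P} — P (Keeper): all of {M, R} already in.
A4 = A3; e.g. O (Keeper) can still go to Q. Fixed point.
Runner's attractor = {M, N, P, R, T}; Keeper avoids the target exactly from the complement.

O, Q, S, U, V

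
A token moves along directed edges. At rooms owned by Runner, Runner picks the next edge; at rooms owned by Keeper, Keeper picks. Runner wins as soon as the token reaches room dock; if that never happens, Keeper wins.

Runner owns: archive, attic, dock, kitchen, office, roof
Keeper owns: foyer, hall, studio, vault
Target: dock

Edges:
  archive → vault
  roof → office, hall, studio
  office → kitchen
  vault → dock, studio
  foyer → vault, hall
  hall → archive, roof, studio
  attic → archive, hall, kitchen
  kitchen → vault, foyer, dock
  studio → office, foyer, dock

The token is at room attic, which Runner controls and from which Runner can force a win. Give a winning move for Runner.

kitchen

A0 = {dock}
A1: add {kitchen} — kitchen (Runner) has kitchen→dock.
A2: add {attic, office} — office (Runner) has office→kitchen; attic (Runner) has attic→kitchen.
A3: add {roof} — roof (Runner) has roof→office.
A4 = A3; e.g. archive (Runner) has no edge into A3. Fixed point.
From attic, successor kitchen is in the attractor (rank 1); the other successors archive, hall are not.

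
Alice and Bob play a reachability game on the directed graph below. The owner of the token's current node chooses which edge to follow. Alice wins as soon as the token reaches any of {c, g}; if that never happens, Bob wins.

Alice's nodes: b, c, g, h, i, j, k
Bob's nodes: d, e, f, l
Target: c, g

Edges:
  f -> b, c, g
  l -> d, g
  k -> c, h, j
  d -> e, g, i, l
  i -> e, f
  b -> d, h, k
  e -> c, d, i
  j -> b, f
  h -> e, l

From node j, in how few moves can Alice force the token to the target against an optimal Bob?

3

A0 = {c, g}
A1: add {k} — k (Alice) has k→c.
A2: add {b} — b (Alice) has b→k.
A3: add {f, j} — f (Bob): all of {b, c, g} already in; j (Alice) has j→b.
j enters the attractor at level 3, so Alice can force the target in 3 moves from there.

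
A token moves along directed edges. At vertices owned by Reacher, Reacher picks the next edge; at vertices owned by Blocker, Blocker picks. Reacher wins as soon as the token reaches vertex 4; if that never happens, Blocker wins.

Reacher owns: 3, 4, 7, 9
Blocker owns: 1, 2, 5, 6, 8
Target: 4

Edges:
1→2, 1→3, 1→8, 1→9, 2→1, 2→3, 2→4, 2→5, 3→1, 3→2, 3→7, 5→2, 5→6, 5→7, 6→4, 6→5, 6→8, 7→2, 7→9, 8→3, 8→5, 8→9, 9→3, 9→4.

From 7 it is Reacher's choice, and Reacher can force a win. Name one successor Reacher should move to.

9

A0 = {4}
A1: add {9} — 9 (Reacher) has 9→4.
A2: add {7} — 7 (Reacher) has 7→9.
A3: add {3} — 3 (Reacher) has 3→7.
A4 = A3; e.g. 1 (Blocker) can still go to 2. Fixed point.
From 7, successor 9 is in the attractor (rank 1); the other successor 2 is not.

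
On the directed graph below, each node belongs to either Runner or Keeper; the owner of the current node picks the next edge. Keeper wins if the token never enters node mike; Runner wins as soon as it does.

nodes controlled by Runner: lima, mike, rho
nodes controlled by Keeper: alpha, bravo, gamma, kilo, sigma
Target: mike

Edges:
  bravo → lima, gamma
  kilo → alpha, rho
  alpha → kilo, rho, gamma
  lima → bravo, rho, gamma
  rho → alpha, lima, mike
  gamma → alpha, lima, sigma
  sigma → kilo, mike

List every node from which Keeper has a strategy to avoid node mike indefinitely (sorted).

alpha, bravo, gamma, kilo, sigma

A0 = {mike}
A1: add {rho} — rho (Runner) has rho→mike.
A2: add {lima} — lima (Runner) has lima→rho.
A3 = A2; e.g. bravo (Keeper) can still go to gamma. Fixed point.
Runner's attractor = {lima, mike, rho}; Keeper avoids the target exactly from the complement.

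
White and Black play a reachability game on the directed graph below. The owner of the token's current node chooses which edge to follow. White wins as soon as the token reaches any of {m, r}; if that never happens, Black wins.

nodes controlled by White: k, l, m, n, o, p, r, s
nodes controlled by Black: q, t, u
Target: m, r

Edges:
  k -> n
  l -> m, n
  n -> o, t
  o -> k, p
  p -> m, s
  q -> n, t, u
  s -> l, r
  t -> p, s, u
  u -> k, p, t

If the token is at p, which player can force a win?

A0 = {m, r}
A1: add {l, p, s} — l (White) has l→m; p (White) has p→m; s (White) has s→r.
p ∈ A1, so White can force the target.

White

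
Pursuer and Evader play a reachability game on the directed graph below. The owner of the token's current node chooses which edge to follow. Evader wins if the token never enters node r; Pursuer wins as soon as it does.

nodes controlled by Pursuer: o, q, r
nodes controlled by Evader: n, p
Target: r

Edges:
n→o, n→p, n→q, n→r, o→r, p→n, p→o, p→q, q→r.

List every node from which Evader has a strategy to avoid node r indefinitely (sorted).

A0 = {r}
A1: add {o, q} — o (Pursuer) has o→r; q (Pursuer) has q→r.
A2 = A1; e.g. n (Evader) can still go to p. Fixed point.
Pursuer's attractor = {o, q, r}; Evader avoids the target exactly from the complement.

n, p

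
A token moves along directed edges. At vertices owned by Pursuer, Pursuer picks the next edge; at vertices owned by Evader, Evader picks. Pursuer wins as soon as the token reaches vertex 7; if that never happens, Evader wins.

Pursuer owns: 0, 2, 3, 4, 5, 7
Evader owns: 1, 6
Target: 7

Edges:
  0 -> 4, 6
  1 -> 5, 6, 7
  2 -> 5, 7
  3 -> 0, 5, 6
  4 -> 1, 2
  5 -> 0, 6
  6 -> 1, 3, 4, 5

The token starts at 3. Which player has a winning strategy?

Pursuer

A0 = {7}
A1: add {2} — 2 (Pursuer) has 2→7.
A2: add {4} — 4 (Pursuer) has 4→2.
A3: add {0} — 0 (Pursuer) has 0→4.
A4: add {3, 5} — 3 (Pursuer) has 3→0; 5 (Pursuer) has 5→0.
A5 = A4; e.g. 1 (Evader) can still go to 6. Fixed point.
3 ∈ A4, so Pursuer can force the target.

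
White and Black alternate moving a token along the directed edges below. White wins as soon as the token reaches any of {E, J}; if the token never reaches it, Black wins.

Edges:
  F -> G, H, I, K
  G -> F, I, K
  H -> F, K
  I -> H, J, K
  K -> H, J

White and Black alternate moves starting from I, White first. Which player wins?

Track states (vertex, player-to-move).
A0 = {(E,White), (E,Black), (J,White), (J,Black)}
A1: add {(I,White), (K,White)}.
(I,White) ∈ A1 ⇒ White forces the target.

White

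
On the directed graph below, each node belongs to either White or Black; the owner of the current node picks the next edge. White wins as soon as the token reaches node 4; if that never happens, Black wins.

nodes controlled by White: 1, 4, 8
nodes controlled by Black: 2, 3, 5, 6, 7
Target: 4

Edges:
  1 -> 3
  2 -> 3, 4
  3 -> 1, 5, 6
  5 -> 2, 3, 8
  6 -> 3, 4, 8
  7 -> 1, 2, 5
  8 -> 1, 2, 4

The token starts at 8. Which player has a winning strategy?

White

A0 = {4}
A1: add {8} — 8 (White) has 8→4.
A2 = A1; e.g. 1 (White) has no edge into A1. Fixed point.
8 ∈ A1, so White can force the target.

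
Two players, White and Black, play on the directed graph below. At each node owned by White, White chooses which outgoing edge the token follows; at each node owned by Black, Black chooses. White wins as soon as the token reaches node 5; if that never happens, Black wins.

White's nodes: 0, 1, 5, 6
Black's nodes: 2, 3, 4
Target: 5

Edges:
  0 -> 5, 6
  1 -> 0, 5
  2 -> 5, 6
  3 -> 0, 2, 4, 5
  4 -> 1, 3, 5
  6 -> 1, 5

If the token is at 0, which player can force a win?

White

A0 = {5}
A1: add {0, 1, 6} — 0 (White) has 0→5; 1 (White) has 1→5; 6 (White) has 6→5.
0 ∈ A1, so White can force the target.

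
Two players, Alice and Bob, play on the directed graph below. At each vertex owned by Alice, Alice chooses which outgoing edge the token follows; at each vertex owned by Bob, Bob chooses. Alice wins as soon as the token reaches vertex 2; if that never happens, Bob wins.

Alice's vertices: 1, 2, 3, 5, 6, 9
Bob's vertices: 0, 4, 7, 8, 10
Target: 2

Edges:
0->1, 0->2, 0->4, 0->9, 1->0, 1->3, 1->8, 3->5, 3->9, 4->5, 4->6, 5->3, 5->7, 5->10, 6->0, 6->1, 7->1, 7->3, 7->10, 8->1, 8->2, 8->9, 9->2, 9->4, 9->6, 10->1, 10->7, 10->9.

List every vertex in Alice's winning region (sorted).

0, 1, 2, 3, 4, 5, 6, 8, 9

A0 = {2}
A1: add {9} — 9 (Alice) has 9→2.
A2: add {3} — 3 (Alice) has 3→9.
A3: add {1, 5} — 1 (Alice) has 1→3; 5 (Alice) has 5→3.
A4: add {6, 8} — 6 (Alice) has 6→1; 8 (Bob): all of {1, 2, 9} already in.
A5: add {4} — 4 (Bob): all of {5, 6} already in.
A6: add {0} — 0 (Bob): all of {1, 2, 4, 9} already in.
A7 = A6; e.g. 7 (Bob) can still go to 10. Fixed point.
Alice's winning region = {0, 1, 2, 3, 4, 5, 6, 8, 9}.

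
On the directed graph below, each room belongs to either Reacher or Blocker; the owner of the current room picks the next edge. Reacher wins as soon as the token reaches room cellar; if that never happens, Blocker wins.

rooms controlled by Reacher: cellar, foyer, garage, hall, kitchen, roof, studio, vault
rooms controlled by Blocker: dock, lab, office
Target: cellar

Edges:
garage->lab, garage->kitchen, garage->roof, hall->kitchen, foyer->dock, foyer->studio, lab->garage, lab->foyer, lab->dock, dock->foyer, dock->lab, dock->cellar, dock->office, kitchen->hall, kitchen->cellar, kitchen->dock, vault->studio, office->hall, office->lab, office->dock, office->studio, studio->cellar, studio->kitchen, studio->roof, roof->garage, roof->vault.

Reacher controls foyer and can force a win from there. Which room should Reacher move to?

A0 = {cellar}
A1: add {kitchen, studio} — kitchen (Reacher) has kitchen→cellar; studio (Reacher) has studio→cellar.
A2: add {foyer, garage, hall, vault} — garage (Reacher) has garage→kitchen; hall (Reacher) has hall→kitchen; foyer (Reacher) has foyer→studio; vault (Reacher) has vault→studio.
A3: add {roof} — roof (Reacher) has roof→garage.
A4 = A3; e.g. lab (Blocker) can still go to dock. Fixed point.
From foyer, successor studio is in the attractor (rank 1); the other successor dock is not.

studio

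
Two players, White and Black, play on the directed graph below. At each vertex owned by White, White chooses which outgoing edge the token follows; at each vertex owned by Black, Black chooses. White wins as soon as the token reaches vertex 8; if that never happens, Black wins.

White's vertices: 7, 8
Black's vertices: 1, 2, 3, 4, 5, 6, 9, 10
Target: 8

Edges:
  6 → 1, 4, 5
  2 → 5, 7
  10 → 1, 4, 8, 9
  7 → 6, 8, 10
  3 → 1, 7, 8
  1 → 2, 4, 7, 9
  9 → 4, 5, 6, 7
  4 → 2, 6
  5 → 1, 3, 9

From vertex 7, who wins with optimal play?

White

A0 = {8}
A1: add {7} — 7 (White) has 7→8.
A2 = A1; e.g. 1 (Black) can still go to 2. Fixed point.
7 ∈ A1, so White can force the target.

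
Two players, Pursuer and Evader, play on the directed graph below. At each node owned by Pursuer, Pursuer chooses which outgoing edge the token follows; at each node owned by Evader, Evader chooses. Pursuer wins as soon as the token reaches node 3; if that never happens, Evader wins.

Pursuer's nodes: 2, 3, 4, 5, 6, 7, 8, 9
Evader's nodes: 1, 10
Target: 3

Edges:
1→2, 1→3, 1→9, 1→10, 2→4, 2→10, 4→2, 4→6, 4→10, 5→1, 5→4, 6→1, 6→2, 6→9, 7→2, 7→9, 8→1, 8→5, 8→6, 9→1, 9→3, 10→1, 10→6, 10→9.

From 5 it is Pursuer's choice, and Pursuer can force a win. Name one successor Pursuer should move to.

4

A0 = {3}
A1: add {9} — 9 (Pursuer) has 9→3.
A2: add {6, 7} — 6 (Pursuer) has 6→9; 7 (Pursuer) has 7→9.
A3: add {4, 8} — 4 (Pursuer) has 4→6; 8 (Pursuer) has 8→6.
A4: add {2, 5} — 2 (Pursuer) has 2→4; 5 (Pursuer) has 5→4.
A5 = A4; e.g. 1 (Evader) can still go to 10. Fixed point.
From 5, successor 4 is in the attractor (rank 3); the other successor 1 is not.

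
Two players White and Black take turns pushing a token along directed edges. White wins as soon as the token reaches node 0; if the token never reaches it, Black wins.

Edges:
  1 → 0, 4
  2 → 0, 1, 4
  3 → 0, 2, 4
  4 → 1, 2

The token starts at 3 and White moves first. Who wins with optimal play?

Track states (vertex, player-to-move).
A0 = {(0,White), (0,Black)}
A1: add {(1,White), (2,White), (3,White)}.
(3,White) ∈ A1 ⇒ White forces the target.

White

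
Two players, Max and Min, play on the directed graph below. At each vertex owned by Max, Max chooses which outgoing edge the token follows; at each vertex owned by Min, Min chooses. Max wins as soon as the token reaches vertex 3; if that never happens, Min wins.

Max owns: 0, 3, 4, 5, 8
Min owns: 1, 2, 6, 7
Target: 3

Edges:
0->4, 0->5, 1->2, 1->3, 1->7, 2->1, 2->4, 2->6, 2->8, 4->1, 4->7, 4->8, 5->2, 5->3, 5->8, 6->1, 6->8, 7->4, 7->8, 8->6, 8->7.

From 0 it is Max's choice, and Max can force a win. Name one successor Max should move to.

A0 = {3}
A1: add {5} — 5 (Max) has 5→3.
A2: add {0} — 0 (Max) has 0→5.
A3 = A2; e.g. 1 (Min) can still go to 2. Fixed point.
From 0, successor 5 is in the attractor (rank 1); the other successor 4 is not.

5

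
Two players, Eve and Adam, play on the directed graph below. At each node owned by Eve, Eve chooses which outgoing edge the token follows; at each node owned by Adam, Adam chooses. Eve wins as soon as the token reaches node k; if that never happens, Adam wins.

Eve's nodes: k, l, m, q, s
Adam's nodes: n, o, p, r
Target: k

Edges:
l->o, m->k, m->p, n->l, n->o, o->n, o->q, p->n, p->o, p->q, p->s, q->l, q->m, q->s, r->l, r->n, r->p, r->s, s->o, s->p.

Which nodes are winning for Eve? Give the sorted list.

A0 = {k}
A1: add {m} — m (Eve) has m→k.
A2: add {q} — q (Eve) has q→m.
A3 = A2; e.g. l (Eve) has no edge into A2. Fixed point.
Eve's winning region = {k, m, q}.

k, m, q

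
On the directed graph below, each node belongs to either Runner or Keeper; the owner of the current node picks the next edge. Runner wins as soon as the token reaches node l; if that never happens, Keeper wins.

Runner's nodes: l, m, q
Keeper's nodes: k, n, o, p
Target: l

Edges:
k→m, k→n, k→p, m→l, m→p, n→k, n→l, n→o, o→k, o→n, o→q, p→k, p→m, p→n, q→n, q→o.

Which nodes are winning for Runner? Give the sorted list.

l, m

A0 = {l}
A1: add {m} — m (Runner) has m→l.
A2 = A1; e.g. k (Keeper) can still go to n. Fixed point.
Runner's winning region = {l, m}.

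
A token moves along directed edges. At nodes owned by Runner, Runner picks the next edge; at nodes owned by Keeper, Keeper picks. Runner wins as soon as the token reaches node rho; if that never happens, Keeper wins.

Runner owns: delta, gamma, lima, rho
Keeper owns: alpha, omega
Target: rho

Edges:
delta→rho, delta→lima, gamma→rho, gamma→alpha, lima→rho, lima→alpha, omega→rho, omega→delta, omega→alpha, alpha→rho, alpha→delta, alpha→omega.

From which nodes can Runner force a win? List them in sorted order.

delta, gamma, lima, rho

A0 = {rho}
A1: add {delta, gamma, lima} — delta (Runner) has delta→rho; gamma (Runner) has gamma→rho; lima (Runner) has lima→rho.
A2 = A1; e.g. omega (Keeper) can still go to alpha. Fixed point.
Runner's winning region = {delta, gamma, lima, rho}.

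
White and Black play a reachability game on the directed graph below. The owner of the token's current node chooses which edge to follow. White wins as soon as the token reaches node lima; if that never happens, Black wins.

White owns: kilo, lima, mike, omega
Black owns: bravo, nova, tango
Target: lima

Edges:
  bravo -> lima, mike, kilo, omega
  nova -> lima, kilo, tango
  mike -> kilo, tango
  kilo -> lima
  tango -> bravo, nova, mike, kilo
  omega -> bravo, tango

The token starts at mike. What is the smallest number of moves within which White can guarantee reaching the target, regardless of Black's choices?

2

A0 = {lima}
A1: add {kilo} — kilo (White) has kilo→lima.
A2: add {mike} — mike (White) has mike→kilo.
A3 = A2; e.g. bravo (Black) can still go to omega. Fixed point.
mike enters the attractor at level 2, so White can force the target in 2 moves from there.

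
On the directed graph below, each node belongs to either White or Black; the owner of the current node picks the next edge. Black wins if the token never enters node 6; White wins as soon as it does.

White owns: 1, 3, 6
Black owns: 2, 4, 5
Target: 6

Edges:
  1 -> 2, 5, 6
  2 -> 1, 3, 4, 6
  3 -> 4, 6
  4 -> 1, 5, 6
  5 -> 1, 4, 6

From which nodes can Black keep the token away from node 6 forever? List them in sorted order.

2, 4, 5

A0 = {6}
A1: add {1, 3} — 1 (White) has 1→6; 3 (White) has 3→6.
A2 = A1; e.g. 2 (Black) can still go to 4. Fixed point.
White's attractor = {1, 3, 6}; Black avoids the target exactly from the complement.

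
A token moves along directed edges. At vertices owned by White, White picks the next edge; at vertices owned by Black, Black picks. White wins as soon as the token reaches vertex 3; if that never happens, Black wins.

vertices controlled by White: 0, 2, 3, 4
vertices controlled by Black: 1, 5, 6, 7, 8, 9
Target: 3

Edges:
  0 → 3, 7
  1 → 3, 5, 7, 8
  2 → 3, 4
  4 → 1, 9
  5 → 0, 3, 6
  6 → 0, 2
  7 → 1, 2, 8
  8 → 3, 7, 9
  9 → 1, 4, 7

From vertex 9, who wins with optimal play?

Black

A0 = {3}
A1: add {0, 2} — 0 (White) has 0→3; 2 (White) has 2→3.
A2: add {6} — 6 (Black): all of {0, 2} already in.
A3: add {5} — 5 (Black): all of {0, 3, 6} already in.
A4 = A3; e.g. 1 (Black) can still go to 7. Fixed point.
9 never enters the attractor, so Black can avoid the target forever.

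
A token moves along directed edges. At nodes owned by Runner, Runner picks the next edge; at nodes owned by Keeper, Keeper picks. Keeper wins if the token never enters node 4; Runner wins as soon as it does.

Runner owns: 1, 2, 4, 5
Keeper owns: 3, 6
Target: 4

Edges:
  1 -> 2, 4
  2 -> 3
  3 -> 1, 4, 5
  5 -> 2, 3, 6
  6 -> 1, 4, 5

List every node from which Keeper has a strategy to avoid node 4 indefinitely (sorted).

2, 3, 5, 6

A0 = {4}
A1: add {1} — 1 (Runner) has 1→4.
A2 = A1; e.g. 2 (Runner) has no edge into A1. Fixed point.
Runner's attractor = {1, 4}; Keeper avoids the target exactly from the complement.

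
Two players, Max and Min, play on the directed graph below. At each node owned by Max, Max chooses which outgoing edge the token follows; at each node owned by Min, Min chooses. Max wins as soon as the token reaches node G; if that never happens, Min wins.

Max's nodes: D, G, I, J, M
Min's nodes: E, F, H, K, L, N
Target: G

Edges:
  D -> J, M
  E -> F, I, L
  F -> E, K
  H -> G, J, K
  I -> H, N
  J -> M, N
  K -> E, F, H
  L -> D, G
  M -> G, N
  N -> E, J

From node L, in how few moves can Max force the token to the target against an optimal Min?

A0 = {G}
A1: add {M} — M (Max) has M→G.
A2: add {D, J} — D (Max) has D→M; J (Max) has J→M.
A3: add {L} — L (Min): all of {D, G} already in.
A4 = A3; e.g. E (Min) can still go to F. Fixed point.
L enters the attractor at level 3, so Max can force the target in 3 moves from there.

3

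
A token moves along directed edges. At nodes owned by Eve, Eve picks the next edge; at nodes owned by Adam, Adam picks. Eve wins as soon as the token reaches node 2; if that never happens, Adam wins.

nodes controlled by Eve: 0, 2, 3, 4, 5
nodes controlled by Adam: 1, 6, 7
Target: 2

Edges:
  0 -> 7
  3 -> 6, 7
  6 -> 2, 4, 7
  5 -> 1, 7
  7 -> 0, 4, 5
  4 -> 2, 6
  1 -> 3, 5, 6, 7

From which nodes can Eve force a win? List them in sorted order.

A0 = {2}
A1: add {4} — 4 (Eve) has 4→2.
A2 = A1; e.g. 0 (Eve) has no edge into A1. Fixed point.
Eve's winning region = {2, 4}.

2, 4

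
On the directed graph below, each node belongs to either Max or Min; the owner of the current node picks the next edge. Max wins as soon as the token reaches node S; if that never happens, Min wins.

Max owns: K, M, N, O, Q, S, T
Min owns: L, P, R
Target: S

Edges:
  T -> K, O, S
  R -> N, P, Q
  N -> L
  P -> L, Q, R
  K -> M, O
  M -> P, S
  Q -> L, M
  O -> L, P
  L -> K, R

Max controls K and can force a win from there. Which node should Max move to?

M

A0 = {S}
A1: add {M, T} — M (Max) has M→S; T (Max) has T→S.
A2: add {K, Q} — K (Max) has K→M; Q (Max) has Q→M.
A3 = A2; e.g. L (Min) can still go to R. Fixed point.
From K, successor M is in the attractor (rank 1); the other successor O is not.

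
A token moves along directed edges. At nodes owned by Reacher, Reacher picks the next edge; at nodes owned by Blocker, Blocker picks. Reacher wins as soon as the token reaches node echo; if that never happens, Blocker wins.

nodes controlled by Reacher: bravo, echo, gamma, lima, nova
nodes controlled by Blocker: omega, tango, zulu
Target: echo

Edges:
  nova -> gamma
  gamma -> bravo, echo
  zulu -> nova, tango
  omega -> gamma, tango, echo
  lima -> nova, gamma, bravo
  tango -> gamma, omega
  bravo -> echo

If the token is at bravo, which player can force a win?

A0 = {echo}
A1: add {bravo, gamma} — gamma (Reacher) has gamma→echo; bravo (Reacher) has bravo→echo.
bravo ∈ A1, so Reacher can force the target.

Reacher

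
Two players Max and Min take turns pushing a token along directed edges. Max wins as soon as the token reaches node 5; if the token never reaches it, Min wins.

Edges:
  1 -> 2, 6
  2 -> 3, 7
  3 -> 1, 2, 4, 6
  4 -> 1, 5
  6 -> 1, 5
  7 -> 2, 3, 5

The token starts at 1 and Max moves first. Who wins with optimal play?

Track states (vertex, player-to-move).
A0 = {(5,Max), (5,Min)}
A1: add {(4,Max), (6,Max), (7,Max)}.
A2 = A1; e.g. (1,Max) stays out. (1,Max) never enters ⇒ Min avoids the target.

Min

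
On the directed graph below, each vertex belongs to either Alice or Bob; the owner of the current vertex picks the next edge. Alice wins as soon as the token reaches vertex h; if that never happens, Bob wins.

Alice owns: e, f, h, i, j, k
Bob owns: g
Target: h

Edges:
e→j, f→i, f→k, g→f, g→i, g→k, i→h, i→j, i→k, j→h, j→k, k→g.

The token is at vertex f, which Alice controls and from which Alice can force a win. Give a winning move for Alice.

i

A0 = {h}
A1: add {i, j} — i (Alice) has i→h; j (Alice) has j→h.
A2: add {e, f} — e (Alice) has e→j; f (Alice) has f→i.
A3 = A2; e.g. g (Bob) can still go to k. Fixed point.
From f, successor i is in the attractor (rank 1); the other successor k is not.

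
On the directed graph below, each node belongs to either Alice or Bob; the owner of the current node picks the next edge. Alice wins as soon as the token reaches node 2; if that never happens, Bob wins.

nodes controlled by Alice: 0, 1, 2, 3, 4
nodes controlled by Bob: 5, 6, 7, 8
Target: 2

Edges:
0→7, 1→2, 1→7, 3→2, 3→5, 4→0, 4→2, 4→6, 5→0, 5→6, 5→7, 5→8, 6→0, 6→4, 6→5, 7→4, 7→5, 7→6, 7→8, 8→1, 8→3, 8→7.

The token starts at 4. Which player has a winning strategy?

A0 = {2}
A1: add {1, 3, 4} — 1 (Alice) has 1→2; 3 (Alice) has 3→2; 4 (Alice) has 4→2.
A2 = A1; e.g. 0 (Alice) has no edge into A1. Fixed point.
4 ∈ A1, so Alice can force the target.

Alice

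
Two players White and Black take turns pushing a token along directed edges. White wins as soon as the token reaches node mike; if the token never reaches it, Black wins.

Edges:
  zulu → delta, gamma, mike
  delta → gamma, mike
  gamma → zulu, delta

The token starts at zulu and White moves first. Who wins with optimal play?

White

Track states (vertex, player-to-move).
A0 = {(mike,White), (mike,Black)}
A1: add {(zulu,White), (delta,White)}.
(zulu,White) ∈ A1 ⇒ White forces the target.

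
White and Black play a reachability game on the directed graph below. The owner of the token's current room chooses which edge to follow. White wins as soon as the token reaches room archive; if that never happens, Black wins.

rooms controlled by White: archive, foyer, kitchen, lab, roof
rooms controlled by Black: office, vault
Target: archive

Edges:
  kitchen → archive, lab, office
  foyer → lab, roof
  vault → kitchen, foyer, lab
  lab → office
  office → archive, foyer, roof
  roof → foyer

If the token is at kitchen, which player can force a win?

White

A0 = {archive}
A1: add {kitchen} — kitchen (White) has kitchen→archive.
A2 = A1; e.g. foyer (White) has no edge into A1. Fixed point.
kitchen ∈ A1, so White can force the target.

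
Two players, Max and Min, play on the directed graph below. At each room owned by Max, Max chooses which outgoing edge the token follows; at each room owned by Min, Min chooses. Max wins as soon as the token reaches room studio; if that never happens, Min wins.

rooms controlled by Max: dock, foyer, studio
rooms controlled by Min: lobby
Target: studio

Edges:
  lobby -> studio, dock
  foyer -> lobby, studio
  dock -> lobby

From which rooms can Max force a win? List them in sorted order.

foyer, studio

A0 = {studio}
A1: add {foyer} — foyer (Max) has foyer→studio.
A2 = A1; e.g. lobby (Min) can still go to dock. Fixed point.
Max's winning region = {foyer, studio}.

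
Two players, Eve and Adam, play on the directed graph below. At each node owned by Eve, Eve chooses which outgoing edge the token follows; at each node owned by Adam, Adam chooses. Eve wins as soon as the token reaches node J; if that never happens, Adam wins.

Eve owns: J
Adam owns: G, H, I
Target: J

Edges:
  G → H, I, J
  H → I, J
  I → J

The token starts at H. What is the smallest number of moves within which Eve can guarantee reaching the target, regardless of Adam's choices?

2

A0 = {J}
A1: add {I} — I (Adam): all of {J} already in.
A2: add {H} — H (Adam): all of {I, J} already in.
H enters the attractor at level 2, so Eve can force the target in 2 moves from there.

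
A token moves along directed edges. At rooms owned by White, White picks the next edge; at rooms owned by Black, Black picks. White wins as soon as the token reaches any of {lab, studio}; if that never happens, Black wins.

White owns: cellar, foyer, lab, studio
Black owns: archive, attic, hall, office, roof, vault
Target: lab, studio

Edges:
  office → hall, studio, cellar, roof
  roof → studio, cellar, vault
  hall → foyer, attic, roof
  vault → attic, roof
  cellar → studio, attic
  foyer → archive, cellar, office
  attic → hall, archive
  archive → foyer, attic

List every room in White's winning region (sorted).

A0 = {lab, studio}
A1: add {cellar} — cellar (White) has cellar→studio.
A2: add {foyer} — foyer (White) has foyer→cellar.
A3 = A2; e.g. hall (Black) can still go to attic. Fixed point.
White's winning region = {cellar, foyer, lab, studio}.

cellar, foyer, lab, studio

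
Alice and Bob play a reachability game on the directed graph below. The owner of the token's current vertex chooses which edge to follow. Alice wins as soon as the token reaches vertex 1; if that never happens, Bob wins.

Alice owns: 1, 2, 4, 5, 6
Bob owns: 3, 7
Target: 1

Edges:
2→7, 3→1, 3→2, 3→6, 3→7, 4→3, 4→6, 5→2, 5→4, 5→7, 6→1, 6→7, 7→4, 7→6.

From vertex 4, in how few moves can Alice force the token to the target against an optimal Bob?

2

A0 = {1}
A1: add {6} — 6 (Alice) has 6→1.
A2: add {4} — 4 (Alice) has 4→6.
4 enters the attractor at level 2, so Alice can force the target in 2 moves from there.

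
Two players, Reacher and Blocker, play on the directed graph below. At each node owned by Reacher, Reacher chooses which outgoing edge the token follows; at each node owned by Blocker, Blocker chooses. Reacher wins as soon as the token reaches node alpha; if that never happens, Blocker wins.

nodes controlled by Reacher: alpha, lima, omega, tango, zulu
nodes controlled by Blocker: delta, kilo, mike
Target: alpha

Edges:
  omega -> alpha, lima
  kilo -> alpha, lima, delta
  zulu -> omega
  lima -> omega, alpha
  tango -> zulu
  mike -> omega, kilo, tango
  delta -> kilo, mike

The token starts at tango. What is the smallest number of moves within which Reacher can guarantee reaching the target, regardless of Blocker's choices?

3

A0 = {alpha}
A1: add {lima, omega} — omega (Reacher) has omega→alpha; lima (Reacher) has lima→alpha.
A2: add {zulu} — zulu (Reacher) has zulu→omega.
A3: add {tango} — tango (Reacher) has tango→zulu.
A4 = A3; e.g. kilo (Blocker) can still go to delta. Fixed point.
tango enters the attractor at level 3, so Reacher can force the target in 3 moves from there.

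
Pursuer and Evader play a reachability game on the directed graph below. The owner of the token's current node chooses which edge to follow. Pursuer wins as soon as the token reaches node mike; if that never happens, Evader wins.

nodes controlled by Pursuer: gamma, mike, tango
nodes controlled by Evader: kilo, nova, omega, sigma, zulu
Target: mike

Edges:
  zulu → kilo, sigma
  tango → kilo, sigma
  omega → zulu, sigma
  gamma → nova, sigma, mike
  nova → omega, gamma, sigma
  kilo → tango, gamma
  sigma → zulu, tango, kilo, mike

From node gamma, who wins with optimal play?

A0 = {mike}
A1: add {gamma} — gamma (Pursuer) has gamma→mike.
A2 = A1; e.g. zulu (Evader) can still go to kilo. Fixed point.
gamma ∈ A1, so Pursuer can force the target.

Pursuer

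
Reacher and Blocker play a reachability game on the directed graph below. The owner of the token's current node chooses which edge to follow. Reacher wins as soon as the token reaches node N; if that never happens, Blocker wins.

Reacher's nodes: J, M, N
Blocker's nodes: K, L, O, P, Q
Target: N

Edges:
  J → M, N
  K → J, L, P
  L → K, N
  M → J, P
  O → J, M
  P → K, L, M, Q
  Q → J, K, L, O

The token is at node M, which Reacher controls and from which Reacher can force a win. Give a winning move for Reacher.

A0 = {N}
A1: add {J} — J (Reacher) has J→N.
A2: add {M} — M (Reacher) has M→J.
A3: add {O} — O (Blocker): all of {J, M} already in.
A4 = A3; e.g. K (Blocker) can still go to L. Fixed point.
From M, successor J is in the attractor (rank 1); the other successor P is not.

J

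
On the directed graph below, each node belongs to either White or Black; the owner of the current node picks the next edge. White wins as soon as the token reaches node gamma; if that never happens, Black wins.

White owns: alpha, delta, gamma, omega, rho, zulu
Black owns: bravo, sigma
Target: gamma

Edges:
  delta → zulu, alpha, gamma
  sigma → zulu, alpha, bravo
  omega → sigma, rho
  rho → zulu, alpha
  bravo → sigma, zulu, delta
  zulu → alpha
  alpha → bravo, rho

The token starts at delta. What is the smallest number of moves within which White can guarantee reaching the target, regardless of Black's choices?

A0 = {gamma}
A1: add {delta} — delta (White) has delta→gamma.
A2 = A1; e.g. sigma (Black) can still go to zulu. Fixed point.
delta enters the attractor at level 1, so White can force the target in 1 move from there.

1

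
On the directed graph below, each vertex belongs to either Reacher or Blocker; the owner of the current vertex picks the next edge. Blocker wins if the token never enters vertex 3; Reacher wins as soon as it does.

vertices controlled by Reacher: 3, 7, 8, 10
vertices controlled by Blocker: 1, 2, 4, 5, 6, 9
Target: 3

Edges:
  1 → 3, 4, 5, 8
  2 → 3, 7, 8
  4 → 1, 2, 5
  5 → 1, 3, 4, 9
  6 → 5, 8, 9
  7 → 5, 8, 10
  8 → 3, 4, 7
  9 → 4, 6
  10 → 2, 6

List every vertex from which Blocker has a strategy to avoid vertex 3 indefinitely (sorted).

A0 = {3}
A1: add {8} — 8 (Reacher) has 8→3.
A2: add {7} — 7 (Reacher) has 7→8.
A3: add {2} — 2 (Blocker): all of {3, 7, 8} already in.
A4: add {10} — 10 (Reacher) has 10→2.
A5 = A4; e.g. 1 (Blocker) can still go to 4. Fixed point.
Reacher's attractor = {2, 3, 7, 8, 10}; Blocker avoids the target exactly from the complement.

1, 4, 5, 6, 9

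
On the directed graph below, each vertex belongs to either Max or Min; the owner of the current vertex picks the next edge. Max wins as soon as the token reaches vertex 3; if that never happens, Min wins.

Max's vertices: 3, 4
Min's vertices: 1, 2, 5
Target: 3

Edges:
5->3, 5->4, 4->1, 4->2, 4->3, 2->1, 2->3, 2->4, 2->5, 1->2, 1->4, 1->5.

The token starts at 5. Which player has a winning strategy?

Max

A0 = {3}
A1: add {4} — 4 (Max) has 4→3.
A2: add {5} — 5 (Min): all of {3, 4} already in.
A3 = A2; e.g. 1 (Min) can still go to 2. Fixed point.
5 ∈ A2, so Max can force the target.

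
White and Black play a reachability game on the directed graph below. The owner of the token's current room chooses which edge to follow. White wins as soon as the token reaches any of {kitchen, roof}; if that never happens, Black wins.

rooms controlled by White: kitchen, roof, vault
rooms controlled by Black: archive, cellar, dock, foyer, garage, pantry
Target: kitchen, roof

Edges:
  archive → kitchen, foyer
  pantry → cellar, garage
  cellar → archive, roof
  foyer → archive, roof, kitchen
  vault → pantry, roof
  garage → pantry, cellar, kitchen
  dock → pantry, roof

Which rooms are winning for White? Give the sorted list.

A0 = {kitchen, roof}
A1: add {vault} — vault (White) has vault→roof.
A2 = A1; e.g. archive (Black) can still go to foyer. Fixed point.
White's winning region = {kitchen, roof, vault}.

kitchen, roof, vault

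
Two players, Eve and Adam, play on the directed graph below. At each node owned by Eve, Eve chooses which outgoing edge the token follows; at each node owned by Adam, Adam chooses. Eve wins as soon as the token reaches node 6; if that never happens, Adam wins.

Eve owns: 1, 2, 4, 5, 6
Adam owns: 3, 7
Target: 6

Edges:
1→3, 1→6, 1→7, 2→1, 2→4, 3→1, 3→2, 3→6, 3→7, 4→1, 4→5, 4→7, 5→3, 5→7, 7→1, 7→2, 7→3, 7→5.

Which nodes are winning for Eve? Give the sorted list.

1, 2, 4, 6

A0 = {6}
A1: add {1} — 1 (Eve) has 1→6.
A2: add {2, 4} — 2 (Eve) has 2→1; 4 (Eve) has 4→1.
A3 = A2; e.g. 3 (Adam) can still go to 7. Fixed point.
Eve's winning region = {1, 2, 4, 6}.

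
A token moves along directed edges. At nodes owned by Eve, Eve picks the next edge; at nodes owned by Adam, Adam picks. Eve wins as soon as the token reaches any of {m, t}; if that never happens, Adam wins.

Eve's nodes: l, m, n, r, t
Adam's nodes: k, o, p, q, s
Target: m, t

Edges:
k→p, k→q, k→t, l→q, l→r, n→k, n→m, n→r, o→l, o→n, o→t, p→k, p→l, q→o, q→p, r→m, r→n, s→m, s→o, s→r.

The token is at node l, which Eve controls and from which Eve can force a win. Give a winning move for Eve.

r

A0 = {m, t}
A1: add {n, r} — n (Eve) has n→m; r (Eve) has r→m.
A2: add {l} — l (Eve) has l→r.
A3: add {o} — o (Adam): all of {l, n, t} already in.
A4: add {s} — s (Adam): all of {m, o, r} already in.
A5 = A4; e.g. k (Adam) can still go to p. Fixed point.
From l, successor r is in the attractor (rank 1); the other successor q is not.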